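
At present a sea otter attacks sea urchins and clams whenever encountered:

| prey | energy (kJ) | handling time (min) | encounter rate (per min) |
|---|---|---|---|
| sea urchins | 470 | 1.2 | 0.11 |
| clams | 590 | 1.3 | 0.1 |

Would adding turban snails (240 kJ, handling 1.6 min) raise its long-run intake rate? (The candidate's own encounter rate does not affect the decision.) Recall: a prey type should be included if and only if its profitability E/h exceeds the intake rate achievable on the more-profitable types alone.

Yes

Current rate: (0.11×470 + 0.1×590)/(1 + 0.11×1.2 + 0.1×1.3) = 87.72 kJ/min.
turban snails: E/h = 240/1.6 = 150 kJ/min.
150 > 87.72, so adding turban snails raises the average — include it.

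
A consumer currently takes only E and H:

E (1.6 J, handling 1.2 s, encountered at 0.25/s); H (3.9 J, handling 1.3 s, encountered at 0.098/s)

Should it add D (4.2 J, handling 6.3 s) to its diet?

On E and H alone, R = ΣλE/(1+Σλh) = 0.7822/1.427 = 0.548 J/s.
Profitability of D: 4.2/6.3 = 0.6667 J/s.
0.6667 > 0.548, so adding D raises the average — include it.

Yes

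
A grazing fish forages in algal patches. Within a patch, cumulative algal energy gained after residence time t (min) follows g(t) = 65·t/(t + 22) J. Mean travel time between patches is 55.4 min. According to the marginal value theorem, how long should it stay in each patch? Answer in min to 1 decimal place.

Maximise g(t)/(T+t): set derivative to zero → g'(t)(T+t) = g(t).
g'(t) = 65·22/(t + 22)². Setting 65·22/(t+22)² = 65t/[(t+22)(55.4+t)] gives 22(55.4+t) = t(t+22), so t² = 22×55.4 = 1219.
t* = √1219 = 34.91 min.

34.9 min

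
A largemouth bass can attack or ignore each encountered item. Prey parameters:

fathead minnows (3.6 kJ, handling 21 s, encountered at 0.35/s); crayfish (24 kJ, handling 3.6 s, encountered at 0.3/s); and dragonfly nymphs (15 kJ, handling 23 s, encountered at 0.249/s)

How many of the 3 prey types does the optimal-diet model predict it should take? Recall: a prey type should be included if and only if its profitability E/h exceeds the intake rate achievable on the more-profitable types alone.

Profitabilities (E/h, kJ/s): crayfish 6.67, dragonfly nymphs 0.652, fathead minnows 0.171. Add prey in this order while the next type's profitability exceeds the intake rate on those already taken.
Rate on top 1: 3.462. dragonfly nymphs: 0.652 < 3.462 → exclude; stop.
Optimal diet: crayfish — 1 of 3 types.

1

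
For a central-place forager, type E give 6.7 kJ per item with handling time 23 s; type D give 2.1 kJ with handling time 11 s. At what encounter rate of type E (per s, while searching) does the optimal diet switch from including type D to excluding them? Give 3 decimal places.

At the threshold, the rate on type E alone equals the profitability of type D: λ·6.7/(1 + λ·23) = 2.1/11 = 0.1909.
Rearranging, λ(6.7 − 0.1909×23) = 0.1909, so λ = 0.1909/2.309 = 0.08268 per s.

0.083 per s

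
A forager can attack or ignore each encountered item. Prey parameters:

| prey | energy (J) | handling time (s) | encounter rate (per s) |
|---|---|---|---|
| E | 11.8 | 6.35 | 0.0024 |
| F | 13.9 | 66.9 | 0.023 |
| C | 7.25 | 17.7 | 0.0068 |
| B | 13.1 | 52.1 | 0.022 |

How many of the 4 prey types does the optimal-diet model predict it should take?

4

E/h in descending order: E 1.86, C 0.41, B 0.251, F 0.208 J/s. The optimal diet is the largest prefix of this list for which every included type satisfies E_i/h_i > R on the types above it.
Rate on top 1: 0.02789. C: 0.41 > 0.02789 → include.
Rate on top 2: 0.06835. B: 0.251 > 0.06835 → include.
Rate on top 3: 0.1603. F: 0.208 > 0.1603 → include.
Optimal diet: E, C, B, F — 4 of 4 types.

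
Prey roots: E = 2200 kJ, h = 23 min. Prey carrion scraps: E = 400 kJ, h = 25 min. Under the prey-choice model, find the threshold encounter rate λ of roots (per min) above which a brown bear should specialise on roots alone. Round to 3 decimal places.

0.009 per min

Drop carrion scraps once their profitability E₂/h₂ falls below the rate achievable on roots alone: E₂/h₂ = λE₁/(1 + λh₁).
Solve for λ: λE₁h₂ = E₂(1 + λh₁) → λ(E₁h₂ − E₂h₁) = E₂ → λ = E₂/(E₁h₂ − E₂h₁).
λ = 400/(2200×25 − 400×23) = 400/4.58e+04 = 0.008734 per min.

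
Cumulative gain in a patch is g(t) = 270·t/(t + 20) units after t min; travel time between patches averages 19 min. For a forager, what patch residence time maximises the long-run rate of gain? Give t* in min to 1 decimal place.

19.5 min

Maximise g(t)/(T+t): set derivative to zero → g'(t)(T+t) = g(t).
g'(t) = 270·20/(t + 20)². Setting 270·20/(t+20)² = 270t/[(t+20)(19+t)] gives 20(19+t) = t(t+20), so t² = 20×19 = 380.
t* = √380 = 19.49 min.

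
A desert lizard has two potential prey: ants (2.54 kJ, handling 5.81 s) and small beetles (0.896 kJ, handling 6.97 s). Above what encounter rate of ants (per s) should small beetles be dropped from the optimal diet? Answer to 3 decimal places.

0.072 per s

At the threshold, the rate on ants alone equals the profitability of small beetles: λ·2.54/(1 + λ·5.81) = 0.896/6.97 = 0.1286.
Rearranging, λ(2.54 − 0.1286×5.81) = 0.1286, so λ = 0.1286/1.793 = 0.07169 per s.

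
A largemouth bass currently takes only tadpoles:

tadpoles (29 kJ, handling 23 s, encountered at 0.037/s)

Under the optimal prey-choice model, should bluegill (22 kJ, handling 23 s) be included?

Intake rate on the current diet: R = (0.037×29) / (1 + 0.037×23) = 1.073/1.851 = 0.5797 kJ/s.
bluegill: E/h = 22/23 = 0.9565 kJ/s.
Since 0.9565 > R, including bluegill increases the long-run rate.

Yes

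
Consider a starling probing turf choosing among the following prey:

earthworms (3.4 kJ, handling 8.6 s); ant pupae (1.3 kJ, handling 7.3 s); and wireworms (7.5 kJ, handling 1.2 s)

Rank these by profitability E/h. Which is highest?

wireworms

Profitability E/h (kJ/s): earthworms = 3.4/8.6 = 0.395, ant pupae = 1.3/7.3 = 0.178, wireworms = 7.5/1.2 = 6.25.
Ranked: wireworms > earthworms > ant pupae.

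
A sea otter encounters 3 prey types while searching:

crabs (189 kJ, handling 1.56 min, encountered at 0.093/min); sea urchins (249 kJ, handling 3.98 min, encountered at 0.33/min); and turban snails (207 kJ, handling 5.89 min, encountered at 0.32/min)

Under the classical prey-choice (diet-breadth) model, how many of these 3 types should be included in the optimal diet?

Rank by E/h (kJ/min): crabs 121, sea urchins 62.6, turban snails 35.1. Include each in turn until the next type's E/h falls below the running intake rate.
Rate on top 1: 15.35. sea urchins: 62.6 > 15.35 → include.
Rate on top 2: 40.57. turban snails: 35.1 < 40.57 → exclude; stop.
Optimal diet: crabs, sea urchins — 2 of 3 types.

2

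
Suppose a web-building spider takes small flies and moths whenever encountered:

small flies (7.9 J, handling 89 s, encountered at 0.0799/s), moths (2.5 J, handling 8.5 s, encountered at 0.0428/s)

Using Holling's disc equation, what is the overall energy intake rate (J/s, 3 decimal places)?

R = (0.0799×7.9 + 0.0428×2.5) / (1 + 0.0799×89 + 0.0428×8.5) = 0.7382/8.475 = 0.08711 J/s.

0.087 J/s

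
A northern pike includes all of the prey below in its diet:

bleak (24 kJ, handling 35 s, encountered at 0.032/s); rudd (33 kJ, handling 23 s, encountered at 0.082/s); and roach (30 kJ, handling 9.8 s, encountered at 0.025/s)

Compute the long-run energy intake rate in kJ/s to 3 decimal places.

Energy encountered per unit search time: 0.032×24 + 0.082×33 + 0.025×30 = 4.224 kJ/s.
Handling time per unit search time: 0.032×35 + 0.082×23 + 0.025×9.8 = 3.251.
Rate = 4.224/(1 + 3.251) = 0.9936 kJ/s.

0.994 kJ/s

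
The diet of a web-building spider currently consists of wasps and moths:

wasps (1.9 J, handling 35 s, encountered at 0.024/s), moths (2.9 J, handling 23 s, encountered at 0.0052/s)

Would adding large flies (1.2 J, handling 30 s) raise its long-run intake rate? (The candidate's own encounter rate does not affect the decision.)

On wasps and moths alone, R = ΣλE/(1+Σλh) = 0.06068/1.96 = 0.03097 J/s.
large flies: E/h = 1.2/30 = 0.04 J/s.
0.04 > 0.03097, so adding large flies raises the average — include it.

Yes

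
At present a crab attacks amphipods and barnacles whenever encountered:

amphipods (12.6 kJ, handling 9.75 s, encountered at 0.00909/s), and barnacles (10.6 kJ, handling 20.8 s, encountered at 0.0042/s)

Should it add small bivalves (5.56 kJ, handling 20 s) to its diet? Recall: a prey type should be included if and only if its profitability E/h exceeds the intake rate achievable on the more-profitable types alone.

On amphipods and barnacles alone, R = ΣλE/(1+Σλh) = 0.1591/1.176 = 0.1353 kJ/s.
Profitability of small bivalves: 5.56/20 = 0.278 kJ/s.
0.278 > 0.1353, so adding small bivalves raises the average — include it.

Yes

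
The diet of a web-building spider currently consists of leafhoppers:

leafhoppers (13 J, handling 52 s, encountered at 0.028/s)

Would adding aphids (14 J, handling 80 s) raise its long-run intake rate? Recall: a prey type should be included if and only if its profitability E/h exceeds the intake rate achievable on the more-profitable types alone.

Intake rate on the current diet: R = (0.028×13) / (1 + 0.028×52) = 0.364/2.456 = 0.1482 J/s.
Profitability of aphids: 14/80 = 0.175 J/s.
Since 0.175 > R, including aphids increases the long-run rate.

Yes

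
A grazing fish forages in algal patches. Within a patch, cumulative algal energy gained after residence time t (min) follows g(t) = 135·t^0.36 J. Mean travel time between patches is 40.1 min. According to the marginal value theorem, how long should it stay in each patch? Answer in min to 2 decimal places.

Maximise g(t)/(T+t): set derivative to zero → g'(t)(T+t) = g(t).
g'(t) = 0.36·135·t^-0.64. Setting 0.36·135·t^-0.64 = 135·t^0.36/(40.1+t) gives 0.36(40.1+t) = t, so 0.64·t = 0.36×40.1.
t* = 0.36×40.1/0.64 = 22.56 min.

22.56 min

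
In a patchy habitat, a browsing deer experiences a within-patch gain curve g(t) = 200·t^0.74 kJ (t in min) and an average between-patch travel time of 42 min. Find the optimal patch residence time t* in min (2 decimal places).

119.54 min

By the marginal value theorem, leave when the instantaneous gain rate g'(t) equals the habitat-wide average g(t)/(T + t).
g'(t) = 0.74·200·t^-0.26. Setting 0.74·200·t^-0.26 = 200·t^0.74/(42+t) gives 0.74(42+t) = t, so 0.26·t = 0.74×42.
t* = 0.74×42/0.26 = 119.5 min.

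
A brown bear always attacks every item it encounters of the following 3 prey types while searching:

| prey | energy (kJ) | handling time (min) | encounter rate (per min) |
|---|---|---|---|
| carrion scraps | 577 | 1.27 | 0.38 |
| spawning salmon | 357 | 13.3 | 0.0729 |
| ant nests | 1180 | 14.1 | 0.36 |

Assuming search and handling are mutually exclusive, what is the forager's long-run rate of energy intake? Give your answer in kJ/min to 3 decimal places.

89.010 kJ/min

Energy encountered per unit search time: 0.38×577 + 0.0729×357 + 0.36×1180 = 670.1 kJ/min.
Handling time per unit search time: 0.38×1.27 + 0.0729×13.3 + 0.36×14.1 = 6.528.
Rate = 670.1/(1 + 6.528) = 89.01 kJ/min.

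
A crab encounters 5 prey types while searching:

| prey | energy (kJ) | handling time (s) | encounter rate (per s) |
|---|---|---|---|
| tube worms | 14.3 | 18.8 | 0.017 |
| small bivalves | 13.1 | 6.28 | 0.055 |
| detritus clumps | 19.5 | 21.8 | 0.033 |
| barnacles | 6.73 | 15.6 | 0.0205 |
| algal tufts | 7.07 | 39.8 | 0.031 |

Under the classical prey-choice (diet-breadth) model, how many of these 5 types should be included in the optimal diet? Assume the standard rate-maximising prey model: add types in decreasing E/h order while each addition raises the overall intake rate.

Rank by E/h (kJ/s): small bivalves 2.09, detritus clumps 0.894, tube worms 0.761, barnacles 0.431, algal tufts 0.178. Include each in turn until the next type's E/h falls below the running intake rate.
Rate on top 1: 0.5355. detritus clumps: 0.894 > 0.5355 → include.
Rate on top 2: 0.6606. tube worms: 0.761 > 0.6606 → include.
Rate on top 3: 0.674. barnacles: 0.431 < 0.674 → exclude; stop.
Optimal diet: small bivalves, detritus clumps, tube worms — 3 of 5 types.

3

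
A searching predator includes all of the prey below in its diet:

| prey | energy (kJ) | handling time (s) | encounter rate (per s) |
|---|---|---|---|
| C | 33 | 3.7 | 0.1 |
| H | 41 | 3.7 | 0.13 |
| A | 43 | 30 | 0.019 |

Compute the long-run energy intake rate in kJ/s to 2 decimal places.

3.90 kJ/s

R = (0.1×33 + 0.13×41 + 0.019×43) / (1 + 0.1×3.7 + 0.13×3.7 + 0.019×30) = 9.447/2.421 = 3.902 kJ/s.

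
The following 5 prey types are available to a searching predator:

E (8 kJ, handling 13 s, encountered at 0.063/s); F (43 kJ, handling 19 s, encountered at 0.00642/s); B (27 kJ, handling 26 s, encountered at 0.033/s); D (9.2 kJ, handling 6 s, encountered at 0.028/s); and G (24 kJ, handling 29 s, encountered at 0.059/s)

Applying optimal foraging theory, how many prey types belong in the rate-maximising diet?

E/h in descending order: F 2.26, D 1.53, B 1.04, G 0.828, E 0.615 kJ/s. The optimal diet is the largest prefix of this list for which every included type satisfies E_i/h_i > R on the types above it.
Rate on top 1: 0.246. D: 1.53 > 0.246 → include.
Rate on top 2: 0.4137. B: 1.04 > 0.4137 → include.
Rate on top 3: 0.6633. G: 0.828 > 0.6633 → include.
Rate on top 4: 0.7361. E: 0.615 < 0.7361 → exclude; stop.
Optimal diet: F, D, B, G — 4 of 5 types.

4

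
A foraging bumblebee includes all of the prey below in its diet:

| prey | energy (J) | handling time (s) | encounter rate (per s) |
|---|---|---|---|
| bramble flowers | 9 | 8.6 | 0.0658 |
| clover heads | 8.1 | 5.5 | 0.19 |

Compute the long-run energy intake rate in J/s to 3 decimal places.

0.816 J/s

R = Σλ_iE_i / (1 + Σλ_ih_i)
Numerator: 0.0658×9 + 0.19×8.1 = 2.131
Denominator: 1 + 0.0658×8.6 + 0.19×5.5 = 2.611
R = 2.131/2.611 = 0.8163 J/s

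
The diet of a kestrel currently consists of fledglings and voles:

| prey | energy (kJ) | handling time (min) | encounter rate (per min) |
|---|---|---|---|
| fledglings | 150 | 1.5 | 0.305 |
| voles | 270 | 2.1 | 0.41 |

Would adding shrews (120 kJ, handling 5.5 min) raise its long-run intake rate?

Current rate: (0.305×150 + 0.41×270)/(1 + 0.305×1.5 + 0.41×2.1) = 67.48 kJ/min.
Profitability of shrews: 120/5.5 = 21.82 kJ/min.
21.82 < 67.48, so adding shrews would lower the average — exclude it.

No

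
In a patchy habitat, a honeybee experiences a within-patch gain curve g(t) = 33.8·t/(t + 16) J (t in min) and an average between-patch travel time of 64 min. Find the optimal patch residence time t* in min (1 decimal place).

Maximise g(t)/(T+t): set derivative to zero → g'(t)(T+t) = g(t).
g'(t) = 33.8·16/(t + 16)². Setting 33.8·16/(t+16)² = 33.8t/[(t+16)(64+t)] gives 16(64+t) = t(t+16), so t² = 16×64 = 1024.
t* = √1024 = 32 min.

32.0 min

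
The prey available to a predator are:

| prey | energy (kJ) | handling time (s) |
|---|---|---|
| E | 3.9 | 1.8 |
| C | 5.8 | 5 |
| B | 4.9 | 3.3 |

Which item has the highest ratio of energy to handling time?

Profitability E/h (kJ/s): E = 3.9/1.8 = 2.17, C = 5.8/5 = 1.16, B = 4.9/3.3 = 1.48.
Ranked: E > B > C.

E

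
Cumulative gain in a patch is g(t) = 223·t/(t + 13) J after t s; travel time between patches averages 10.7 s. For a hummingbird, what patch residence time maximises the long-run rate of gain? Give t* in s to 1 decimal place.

By the marginal value theorem, leave when the instantaneous gain rate g'(t) equals the habitat-wide average g(t)/(T + t).
g'(t) = 223·13/(t + 13)². Setting 223·13/(t+13)² = 223t/[(t+13)(10.7+t)] gives 13(10.7+t) = t(t+13), so t² = 13×10.7 = 139.1.
t* = √139.1 = 11.79 s.

11.8 s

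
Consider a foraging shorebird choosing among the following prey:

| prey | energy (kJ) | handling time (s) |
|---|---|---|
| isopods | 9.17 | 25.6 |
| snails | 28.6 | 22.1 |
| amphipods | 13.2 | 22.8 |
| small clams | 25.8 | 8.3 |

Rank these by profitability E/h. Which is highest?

small clams

Profitability E/h (kJ/s): isopods = 9.17/25.6 = 0.358, snails = 28.6/22.1 = 1.29, amphipods = 13.2/22.8 = 0.579, small clams = 25.8/8.3 = 3.11.
Ranked: small clams > snails > amphipods > isopods.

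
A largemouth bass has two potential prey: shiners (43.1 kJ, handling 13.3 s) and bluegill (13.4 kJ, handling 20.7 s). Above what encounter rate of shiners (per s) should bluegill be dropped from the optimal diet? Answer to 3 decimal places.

0.019 per s

At the threshold, the rate on shiners alone equals the profitability of bluegill: λ·43.1/(1 + λ·13.3) = 13.4/20.7 = 0.6473.
Rearranging, λ(43.1 − 0.6473×13.3) = 0.6473, so λ = 0.6473/34.49 = 0.01877 per s.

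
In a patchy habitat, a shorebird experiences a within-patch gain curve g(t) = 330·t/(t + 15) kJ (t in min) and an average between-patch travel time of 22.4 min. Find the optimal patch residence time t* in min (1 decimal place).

By the marginal value theorem, leave when the instantaneous gain rate g'(t) equals the habitat-wide average g(t)/(T + t).
g'(t) = 330·15/(t + 15)². Setting 330·15/(t+15)² = 330t/[(t+15)(22.4+t)] gives 15(22.4+t) = t(t+15), so t² = 15×22.4 = 336.
t* = √336 = 18.33 min.

18.3 min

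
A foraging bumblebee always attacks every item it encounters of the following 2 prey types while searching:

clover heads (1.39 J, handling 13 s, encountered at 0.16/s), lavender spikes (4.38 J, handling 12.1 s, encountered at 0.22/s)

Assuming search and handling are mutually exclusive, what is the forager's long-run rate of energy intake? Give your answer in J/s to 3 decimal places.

0.207 J/s

R = Σλ_iE_i / (1 + Σλ_ih_i)
Numerator: 0.16×1.39 + 0.22×4.38 = 1.186
Denominator: 1 + 0.16×13 + 0.22×12.1 = 5.742
R = 1.186/5.742 = 0.2065 J/s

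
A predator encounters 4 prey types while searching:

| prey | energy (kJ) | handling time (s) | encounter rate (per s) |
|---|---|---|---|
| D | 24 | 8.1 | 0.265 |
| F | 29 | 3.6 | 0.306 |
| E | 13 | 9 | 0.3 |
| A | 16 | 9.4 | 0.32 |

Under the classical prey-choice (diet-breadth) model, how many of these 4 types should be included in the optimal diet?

E/h in descending order: F 8.06, D 2.96, A 1.7, E 1.44 kJ/s. The optimal diet is the largest prefix of this list for which every included type satisfies E_i/h_i > R on the types above it.
Rate on top 1: 4.222. D: 2.96 < 4.222 → exclude; stop.
Optimal diet: F — 1 of 4 types.

1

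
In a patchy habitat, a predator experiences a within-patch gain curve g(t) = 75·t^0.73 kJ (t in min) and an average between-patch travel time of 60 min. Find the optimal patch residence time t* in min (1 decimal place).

Optimal t* satisfies g'(t*) = g(t*)/(T + t*).
g'(t) = 0.73·75·t^-0.27. Setting 0.73·75·t^-0.27 = 75·t^0.73/(60+t) gives 0.73(60+t) = t, so 0.27·t = 0.73×60.
t* = 0.73×60/0.27 = 162.2 min.

162.2 min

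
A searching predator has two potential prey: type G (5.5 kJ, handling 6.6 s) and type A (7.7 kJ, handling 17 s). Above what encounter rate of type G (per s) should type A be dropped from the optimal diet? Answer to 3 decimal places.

Drop type A once their profitability E₂/h₂ falls below the rate achievable on type G alone: E₂/h₂ = λE₁/(1 + λh₁).
Solve for λ: λE₁h₂ = E₂(1 + λh₁) → λ(E₁h₂ − E₂h₁) = E₂ → λ = E₂/(E₁h₂ − E₂h₁).
λ = 7.7/(5.5×17 − 7.7×6.6) = 7.7/42.68 = 0.1804 per s.

0.180 per s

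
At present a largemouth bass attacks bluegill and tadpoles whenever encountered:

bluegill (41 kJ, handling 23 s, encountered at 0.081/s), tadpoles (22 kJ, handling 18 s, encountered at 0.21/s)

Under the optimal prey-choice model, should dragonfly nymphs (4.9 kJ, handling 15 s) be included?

On bluegill and tadpoles alone, R = ΣλE/(1+Σλh) = 7.941/6.643 = 1.195 kJ/s.
dragonfly nymphs: E/h = 4.9/15 = 0.3267 kJ/s.
0.3267 < 1.195, so adding dragonfly nymphs would lower the average — exclude it.

No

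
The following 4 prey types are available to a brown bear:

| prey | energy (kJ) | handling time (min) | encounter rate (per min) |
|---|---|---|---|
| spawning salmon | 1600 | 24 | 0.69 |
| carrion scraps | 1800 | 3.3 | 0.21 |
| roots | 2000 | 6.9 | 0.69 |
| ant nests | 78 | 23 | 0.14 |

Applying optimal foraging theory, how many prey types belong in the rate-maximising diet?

Rank by E/h (kJ/min): carrion scraps 545, roots 290, spawning salmon 66.7, ant nests 3.39. Include each in turn until the next type's E/h falls below the running intake rate.
Rate on top 1: 223.3. roots: 290 > 223.3 → include.
Rate on top 2: 272.4. spawning salmon: 66.7 < 272.4 → exclude; stop.
Optimal diet: carrion scraps, roots — 2 of 4 types.

2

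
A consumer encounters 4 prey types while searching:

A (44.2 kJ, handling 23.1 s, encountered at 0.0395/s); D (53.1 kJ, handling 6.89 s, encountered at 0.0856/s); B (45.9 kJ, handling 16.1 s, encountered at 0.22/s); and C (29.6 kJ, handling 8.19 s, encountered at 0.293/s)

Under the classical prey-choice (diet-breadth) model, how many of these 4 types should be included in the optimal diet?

Rank by E/h (kJ/s): D 7.71, C 3.61, B 2.85, A 1.91. Include each in turn until the next type's E/h falls below the running intake rate.
Rate on top 1: 2.859. C: 3.61 > 2.859 → include.
Rate on top 2: 3.313. B: 2.85 < 3.313 → exclude; stop.
Optimal diet: D, C — 2 of 4 types.

2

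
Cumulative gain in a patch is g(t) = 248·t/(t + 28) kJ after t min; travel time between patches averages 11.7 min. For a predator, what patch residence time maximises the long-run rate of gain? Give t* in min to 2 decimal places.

18.10 min

Optimal t* satisfies g'(t*) = g(t*)/(T + t*).
g'(t) = 248·28/(t + 28)². Setting 248·28/(t+28)² = 248t/[(t+28)(11.7+t)] gives 28(11.7+t) = t(t+28), so t² = 28×11.7 = 327.6.
t* = √327.6 = 18.1 min.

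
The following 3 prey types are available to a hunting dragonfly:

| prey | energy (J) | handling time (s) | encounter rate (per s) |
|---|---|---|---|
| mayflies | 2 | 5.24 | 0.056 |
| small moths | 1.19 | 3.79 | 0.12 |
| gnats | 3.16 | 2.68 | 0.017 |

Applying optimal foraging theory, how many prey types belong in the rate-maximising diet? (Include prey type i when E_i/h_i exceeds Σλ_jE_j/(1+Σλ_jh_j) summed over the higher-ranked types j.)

3

Profitabilities (E/h, J/s): gnats 1.18, mayflies 0.382, small moths 0.314. Add prey in this order while the next type's profitability exceeds the intake rate on those already taken.
Rate on top 1: 0.05138. mayflies: 0.382 > 0.05138 → include.
Rate on top 2: 0.1238. small moths: 0.314 > 0.1238 → include.
Optimal diet: gnats, mayflies, small moths — 3 of 3 types.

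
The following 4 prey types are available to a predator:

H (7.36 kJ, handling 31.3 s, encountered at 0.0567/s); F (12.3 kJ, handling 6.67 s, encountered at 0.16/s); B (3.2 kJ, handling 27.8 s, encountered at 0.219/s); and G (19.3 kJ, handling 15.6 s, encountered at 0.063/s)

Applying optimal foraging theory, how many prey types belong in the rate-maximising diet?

2

Profitabilities (E/h, kJ/s): F 1.84, G 1.24, H 0.235, B 0.115. Add prey in this order while the next type's profitability exceeds the intake rate on those already taken.
Rate on top 1: 0.952. G: 1.24 > 0.952 → include.
Rate on top 2: 1.044. H: 0.235 < 1.044 → exclude; stop.
Optimal diet: F, G — 2 of 4 types.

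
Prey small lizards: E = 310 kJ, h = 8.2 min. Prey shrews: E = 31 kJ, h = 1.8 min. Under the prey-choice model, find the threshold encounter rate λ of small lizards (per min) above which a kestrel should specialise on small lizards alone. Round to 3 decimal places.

0.102 per min

The zero-one rule: include shrews iff E₂/h₂ > λE₁/(1+λh₁). Equality gives the switch point.
λE₁h₂ = E₂ + λE₂h₁ ⇒ λ = E₂/(E₁h₂ − E₂h₁) = 31/(558 − 254.2) = 0.102 per min.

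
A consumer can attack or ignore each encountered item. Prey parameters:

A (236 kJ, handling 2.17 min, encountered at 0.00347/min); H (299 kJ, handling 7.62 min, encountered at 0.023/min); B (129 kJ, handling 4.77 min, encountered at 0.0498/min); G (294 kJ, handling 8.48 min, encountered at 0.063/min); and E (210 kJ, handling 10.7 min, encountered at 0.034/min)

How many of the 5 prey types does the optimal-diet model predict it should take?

5

Profitabilities (E/h, kJ/min): A 109, H 39.2, G 34.7, B 27, E 19.6. Add prey in this order while the next type's profitability exceeds the intake rate on those already taken.
Rate on top 1: 0.8128. H: 39.2 > 0.8128 → include.
Rate on top 2: 6.507. G: 34.7 > 6.507 → include.
Rate on top 3: 15.27. B: 27 > 15.27 → include.
Rate on top 4: 16.7. E: 19.6 > 16.7 → include.
Optimal diet: A, H, G, B, E — 5 of 5 types.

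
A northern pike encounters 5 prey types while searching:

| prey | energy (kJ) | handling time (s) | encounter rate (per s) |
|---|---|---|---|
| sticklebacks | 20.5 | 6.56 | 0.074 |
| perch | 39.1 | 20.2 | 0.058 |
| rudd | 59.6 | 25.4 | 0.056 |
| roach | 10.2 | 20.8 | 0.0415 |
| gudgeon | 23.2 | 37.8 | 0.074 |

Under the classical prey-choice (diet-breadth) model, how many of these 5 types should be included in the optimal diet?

3

Profitabilities (E/h, kJ/s): sticklebacks 3.12, rudd 2.35, perch 1.94, gudgeon 0.614, roach 0.49. Add prey in this order while the next type's profitability exceeds the intake rate on those already taken.
Rate on top 1: 1.021. rudd: 2.35 > 1.021 → include.
Rate on top 2: 1.669. perch: 1.94 > 1.669 → include.
Rate on top 3: 1.746. gudgeon: 0.614 < 1.746 → exclude; stop.
Optimal diet: sticklebacks, rudd, perch — 3 of 5 types.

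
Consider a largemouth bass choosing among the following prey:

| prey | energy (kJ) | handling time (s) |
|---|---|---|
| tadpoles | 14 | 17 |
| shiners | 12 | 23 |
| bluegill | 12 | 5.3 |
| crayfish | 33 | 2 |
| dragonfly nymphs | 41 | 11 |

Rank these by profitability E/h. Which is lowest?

In descending order of E/h:
crayfish: 33/2 = 16.5 kJ/s
dragonfly nymphs: 41/11 = 3.73 kJ/s
bluegill: 12/5.3 = 2.26 kJ/s
tadpoles: 14/17 = 0.824 kJ/s
shiners: 12/23 = 0.522 kJ/s

shiners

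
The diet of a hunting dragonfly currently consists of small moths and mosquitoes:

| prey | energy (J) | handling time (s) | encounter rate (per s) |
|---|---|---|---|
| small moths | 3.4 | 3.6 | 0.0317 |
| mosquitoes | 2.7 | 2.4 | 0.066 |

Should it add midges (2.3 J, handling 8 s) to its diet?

Yes

Intake rate on the current diet: R = (0.0317×3.4 + 0.066×2.7) / (1 + 0.0317×3.6 + 0.066×2.4) = 0.286/1.273 = 0.2247 J/s.
Profitability of midges: 2.3/8 = 0.2875 J/s.
Since 0.2875 > R, including midges increases the long-run rate.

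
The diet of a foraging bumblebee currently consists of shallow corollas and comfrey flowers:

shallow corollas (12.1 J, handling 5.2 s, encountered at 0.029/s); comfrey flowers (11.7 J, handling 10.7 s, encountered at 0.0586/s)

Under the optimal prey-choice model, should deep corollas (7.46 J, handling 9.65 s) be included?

Intake rate on the current diet: R = (0.029×12.1 + 0.0586×11.7) / (1 + 0.029×5.2 + 0.0586×10.7) = 1.037/1.778 = 0.583 J/s.
deep corollas: E/h = 7.46/9.65 = 0.7731 J/s.
0.7731 > 0.583, so adding deep corollas raises the average — include it.

Yes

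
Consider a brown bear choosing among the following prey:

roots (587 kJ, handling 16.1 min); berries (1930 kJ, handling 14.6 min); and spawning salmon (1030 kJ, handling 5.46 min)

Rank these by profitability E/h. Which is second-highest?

berries

Profitability E/h (kJ/min): roots = 587/16.1 = 36.5, berries = 1930/14.6 = 132, spawning salmon = 1030/5.46 = 189.
Ranked: spawning salmon > berries > roots.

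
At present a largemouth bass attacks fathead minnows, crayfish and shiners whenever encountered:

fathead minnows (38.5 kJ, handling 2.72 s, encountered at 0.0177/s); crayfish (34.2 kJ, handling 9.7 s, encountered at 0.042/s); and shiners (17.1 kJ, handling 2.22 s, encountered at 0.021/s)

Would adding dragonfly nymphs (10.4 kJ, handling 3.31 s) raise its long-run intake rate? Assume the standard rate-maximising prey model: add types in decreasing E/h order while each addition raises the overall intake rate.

Yes

Intake rate on the current diet: R = (0.0177×38.5 + 0.042×34.2 + 0.021×17.1) / (1 + 0.0177×2.72 + 0.042×9.7 + 0.021×2.22) = 2.477/1.502 = 1.649 kJ/s.
dragonfly nymphs: E/h = 10.4/3.31 = 3.142 kJ/s.
Since 3.142 > R, including dragonfly nymphs increases the long-run rate.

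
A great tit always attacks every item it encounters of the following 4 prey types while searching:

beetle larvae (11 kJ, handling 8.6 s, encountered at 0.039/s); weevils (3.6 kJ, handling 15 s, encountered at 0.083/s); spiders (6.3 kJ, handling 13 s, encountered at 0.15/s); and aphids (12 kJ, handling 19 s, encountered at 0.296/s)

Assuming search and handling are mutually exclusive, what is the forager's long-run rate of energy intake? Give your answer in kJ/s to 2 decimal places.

0.51 kJ/s

Energy encountered per unit search time: 0.039×11 + 0.083×3.6 + 0.15×6.3 + 0.296×12 = 5.225 kJ/s.
Handling time per unit search time: 0.039×8.6 + 0.083×15 + 0.15×13 + 0.296×19 = 9.154.
Rate = 5.225/(1 + 9.154) = 0.5145 kJ/s.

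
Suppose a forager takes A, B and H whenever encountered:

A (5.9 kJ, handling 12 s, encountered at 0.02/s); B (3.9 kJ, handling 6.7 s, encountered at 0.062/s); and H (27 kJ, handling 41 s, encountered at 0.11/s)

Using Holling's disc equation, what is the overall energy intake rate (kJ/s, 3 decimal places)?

R = (0.02×5.9 + 0.062×3.9 + 0.11×27) / (1 + 0.02×12 + 0.062×6.7 + 0.11×41) = 3.33/6.165 = 0.5401 kJ/s.

0.540 kJ/s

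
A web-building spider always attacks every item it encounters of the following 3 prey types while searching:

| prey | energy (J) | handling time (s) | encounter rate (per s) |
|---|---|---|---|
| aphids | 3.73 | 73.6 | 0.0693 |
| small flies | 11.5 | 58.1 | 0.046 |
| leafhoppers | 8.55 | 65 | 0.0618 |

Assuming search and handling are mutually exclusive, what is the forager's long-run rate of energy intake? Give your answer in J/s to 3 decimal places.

0.103 J/s

R = Σλ_iE_i / (1 + Σλ_ih_i)
Numerator: 0.0693×3.73 + 0.046×11.5 + 0.0618×8.55 = 1.316
Denominator: 1 + 0.0693×73.6 + 0.046×58.1 + 0.0618×65 = 12.79
R = 1.316/12.79 = 0.1029 J/s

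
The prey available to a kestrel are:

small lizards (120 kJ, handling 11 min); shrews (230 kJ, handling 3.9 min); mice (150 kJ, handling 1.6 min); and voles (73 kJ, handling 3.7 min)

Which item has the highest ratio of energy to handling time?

In descending order of E/h:
mice: 150/1.6 = 93.8 kJ/min
shrews: 230/3.9 = 59 kJ/min
voles: 73/3.7 = 19.7 kJ/min
small lizards: 120/11 = 10.9 kJ/min

mice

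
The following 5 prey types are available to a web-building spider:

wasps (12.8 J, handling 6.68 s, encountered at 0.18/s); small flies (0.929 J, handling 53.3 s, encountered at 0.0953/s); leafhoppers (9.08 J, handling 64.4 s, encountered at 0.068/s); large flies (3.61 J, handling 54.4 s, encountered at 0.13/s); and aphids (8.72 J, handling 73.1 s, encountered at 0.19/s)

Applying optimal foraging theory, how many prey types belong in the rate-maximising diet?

Rank by E/h (J/s): wasps 1.92, leafhoppers 0.141, aphids 0.119, large flies 0.0664, small flies 0.0174. Include each in turn until the next type's E/h falls below the running intake rate.
Rate on top 1: 1.046. leafhoppers: 0.141 < 1.046 → exclude; stop.
Optimal diet: wasps — 1 of 5 types.

1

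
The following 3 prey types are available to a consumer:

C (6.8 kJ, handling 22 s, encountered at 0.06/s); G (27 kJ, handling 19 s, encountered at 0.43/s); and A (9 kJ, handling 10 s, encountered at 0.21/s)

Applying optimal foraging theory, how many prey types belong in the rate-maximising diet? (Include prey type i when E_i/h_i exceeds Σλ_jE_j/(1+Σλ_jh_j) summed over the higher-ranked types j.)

1

Rank by E/h (kJ/s): G 1.42, A 0.9, C 0.309. Include each in turn until the next type's E/h falls below the running intake rate.
Rate on top 1: 1.266. A: 0.9 < 1.266 → exclude; stop.
Optimal diet: G — 1 of 3 types.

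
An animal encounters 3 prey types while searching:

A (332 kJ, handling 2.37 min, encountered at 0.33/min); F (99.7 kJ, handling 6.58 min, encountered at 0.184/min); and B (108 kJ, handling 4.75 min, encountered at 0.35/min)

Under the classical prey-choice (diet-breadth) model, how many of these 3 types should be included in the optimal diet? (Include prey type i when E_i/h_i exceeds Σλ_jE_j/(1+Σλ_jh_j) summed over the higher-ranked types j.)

1

Profitabilities (E/h, kJ/min): A 140, B 22.7, F 15.2. Add prey in this order while the next type's profitability exceeds the intake rate on those already taken.
Rate on top 1: 61.48. B: 22.7 < 61.48 → exclude; stop.
Optimal diet: A — 1 of 3 types.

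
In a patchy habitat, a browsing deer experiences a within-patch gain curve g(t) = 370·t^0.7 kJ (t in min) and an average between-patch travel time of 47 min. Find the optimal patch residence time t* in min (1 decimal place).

Optimal t* satisfies g'(t*) = g(t*)/(T + t*).
g'(t) = 0.7·370·t^-0.3. Setting 0.7·370·t^-0.3 = 370·t^0.7/(47+t) gives 0.7(47+t) = t, so 0.30·t = 0.7×47.
t* = 0.7×47/0.30 = 109.7 min.

109.7 min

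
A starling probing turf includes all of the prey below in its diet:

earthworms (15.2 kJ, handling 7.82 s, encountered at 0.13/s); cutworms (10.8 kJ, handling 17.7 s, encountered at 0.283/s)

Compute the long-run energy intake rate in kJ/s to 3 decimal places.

0.716 kJ/s

R = (0.13×15.2 + 0.283×10.8) / (1 + 0.13×7.82 + 0.283×17.7) = 5.032/7.026 = 0.7163 kJ/s.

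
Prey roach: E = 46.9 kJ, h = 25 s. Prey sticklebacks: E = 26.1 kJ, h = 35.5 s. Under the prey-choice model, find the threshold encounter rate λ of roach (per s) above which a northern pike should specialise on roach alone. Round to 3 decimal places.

0.026 per s

Drop sticklebacks once their profitability E₂/h₂ falls below the rate achievable on roach alone: E₂/h₂ = λE₁/(1 + λh₁).
Solve for λ: λE₁h₂ = E₂(1 + λh₁) → λ(E₁h₂ − E₂h₁) = E₂ → λ = E₂/(E₁h₂ − E₂h₁).
λ = 26.1/(46.9×35.5 − 26.1×25) = 26.1/1012 = 0.02578 per s.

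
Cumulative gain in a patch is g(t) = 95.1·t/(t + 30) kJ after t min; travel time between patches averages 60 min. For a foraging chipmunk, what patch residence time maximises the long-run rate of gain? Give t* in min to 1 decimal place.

42.4 min

By the marginal value theorem, leave when the instantaneous gain rate g'(t) equals the habitat-wide average g(t)/(T + t).
g'(t) = 95.1·30/(t + 30)². Setting 95.1·30/(t+30)² = 95.1t/[(t+30)(60+t)] gives 30(60+t) = t(t+30), so t² = 30×60 = 1800.
t* = √1800 = 42.43 min.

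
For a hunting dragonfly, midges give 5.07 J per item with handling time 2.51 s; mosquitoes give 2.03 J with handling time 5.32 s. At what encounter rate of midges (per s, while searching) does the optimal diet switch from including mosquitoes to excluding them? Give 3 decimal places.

Drop mosquitoes once their profitability E₂/h₂ falls below the rate achievable on midges alone: E₂/h₂ = λE₁/(1 + λh₁).
Solve for λ: λE₁h₂ = E₂(1 + λh₁) → λ(E₁h₂ − E₂h₁) = E₂ → λ = E₂/(E₁h₂ − E₂h₁).
λ = 2.03/(5.07×5.32 − 2.03×2.51) = 2.03/21.88 = 0.09279 per s.

0.093 per s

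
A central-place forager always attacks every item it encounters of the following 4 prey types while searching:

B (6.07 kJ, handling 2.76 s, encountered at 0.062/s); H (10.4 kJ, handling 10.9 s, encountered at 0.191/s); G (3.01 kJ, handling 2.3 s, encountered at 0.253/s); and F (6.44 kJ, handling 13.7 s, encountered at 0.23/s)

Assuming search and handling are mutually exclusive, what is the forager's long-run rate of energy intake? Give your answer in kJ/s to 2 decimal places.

0.66 kJ/s

R = Σλ_iE_i / (1 + Σλ_ih_i)
Numerator: 0.062×6.07 + 0.191×10.4 + 0.253×3.01 + 0.23×6.44 = 4.605
Denominator: 1 + 0.062×2.76 + 0.191×10.9 + 0.253×2.3 + 0.23×13.7 = 6.986
R = 4.605/6.986 = 0.6593 kJ/s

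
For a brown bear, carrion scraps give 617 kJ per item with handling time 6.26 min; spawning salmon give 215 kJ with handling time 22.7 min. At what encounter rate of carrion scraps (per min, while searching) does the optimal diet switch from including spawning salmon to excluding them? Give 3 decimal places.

0.017 per min

Drop spawning salmon once their profitability E₂/h₂ falls below the rate achievable on carrion scraps alone: E₂/h₂ = λE₁/(1 + λh₁).
Solve for λ: λE₁h₂ = E₂(1 + λh₁) → λ(E₁h₂ − E₂h₁) = E₂ → λ = E₂/(E₁h₂ − E₂h₁).
λ = 215/(617×22.7 − 215×6.26) = 215/1.266e+04 = 0.01698 per min.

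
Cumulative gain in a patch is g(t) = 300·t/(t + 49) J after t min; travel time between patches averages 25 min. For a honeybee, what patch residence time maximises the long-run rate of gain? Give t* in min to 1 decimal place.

35.0 min

By the marginal value theorem, leave when the instantaneous gain rate g'(t) equals the habitat-wide average g(t)/(T + t).
g'(t) = 300·49/(t + 49)². Setting 300·49/(t+49)² = 300t/[(t+49)(25+t)] gives 49(25+t) = t(t+49), so t² = 49×25 = 1225.
t* = √1225 = 35 min.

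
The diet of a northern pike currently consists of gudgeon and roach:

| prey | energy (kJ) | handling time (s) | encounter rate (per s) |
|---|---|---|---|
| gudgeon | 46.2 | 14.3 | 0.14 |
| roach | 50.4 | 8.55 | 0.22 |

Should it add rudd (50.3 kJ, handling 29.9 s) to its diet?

No

Intake rate on the current diet: R = (0.14×46.2 + 0.22×50.4) / (1 + 0.14×14.3 + 0.22×8.55) = 17.56/4.883 = 3.595 kJ/s.
rudd: E/h = 50.3/29.9 = 1.682 kJ/s.
Since 1.682 < R, time spent handling rudd is better spent searching.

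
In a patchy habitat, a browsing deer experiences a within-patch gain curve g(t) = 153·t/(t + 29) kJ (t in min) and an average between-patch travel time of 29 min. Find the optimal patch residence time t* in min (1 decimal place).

Optimal t* satisfies g'(t*) = g(t*)/(T + t*).
g'(t) = 153·29/(t + 29)². Setting 153·29/(t+29)² = 153t/[(t+29)(29+t)] gives 29(29+t) = t(t+29), so t² = 29×29 = 841.
t* = √841 = 29 min.

29.0 min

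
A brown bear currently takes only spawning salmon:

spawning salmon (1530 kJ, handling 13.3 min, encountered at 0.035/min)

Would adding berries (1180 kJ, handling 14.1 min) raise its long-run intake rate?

Intake rate on the current diet: R = (0.035×1530) / (1 + 0.035×13.3) = 53.55/1.466 = 36.54 kJ/min.
berries: E/h = 1180/14.1 = 83.69 kJ/min.
Since 83.69 > R, including berries increases the long-run rate.

Yes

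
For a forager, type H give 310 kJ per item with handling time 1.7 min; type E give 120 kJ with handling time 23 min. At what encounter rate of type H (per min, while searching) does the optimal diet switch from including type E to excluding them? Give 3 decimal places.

0.017 per min

Drop type E once their profitability E₂/h₂ falls below the rate achievable on type H alone: E₂/h₂ = λE₁/(1 + λh₁).
Solve for λ: λE₁h₂ = E₂(1 + λh₁) → λ(E₁h₂ − E₂h₁) = E₂ → λ = E₂/(E₁h₂ − E₂h₁).
λ = 120/(310×23 − 120×1.7) = 120/6926 = 0.01733 per min.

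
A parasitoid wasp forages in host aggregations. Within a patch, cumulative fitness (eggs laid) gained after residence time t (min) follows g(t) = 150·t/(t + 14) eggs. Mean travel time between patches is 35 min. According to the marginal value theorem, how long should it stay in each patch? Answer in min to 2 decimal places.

22.14 min

Optimal t* satisfies g'(t*) = g(t*)/(T + t*).
g'(t) = 150·14/(t + 14)². Setting 150·14/(t+14)² = 150t/[(t+14)(35+t)] gives 14(35+t) = t(t+14), so t² = 14×35 = 490.
t* = √490 = 22.14 min.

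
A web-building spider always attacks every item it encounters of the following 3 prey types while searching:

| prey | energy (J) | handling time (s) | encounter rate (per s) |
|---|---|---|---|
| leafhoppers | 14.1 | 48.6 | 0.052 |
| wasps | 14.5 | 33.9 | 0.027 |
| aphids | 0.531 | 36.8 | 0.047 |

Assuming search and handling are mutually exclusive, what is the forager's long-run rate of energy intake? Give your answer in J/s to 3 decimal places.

0.186 J/s

Energy encountered per unit search time: 0.052×14.1 + 0.027×14.5 + 0.047×0.531 = 1.15 J/s.
Handling time per unit search time: 0.052×48.6 + 0.027×33.9 + 0.047×36.8 = 5.172.
Rate = 1.15/(1 + 5.172) = 0.1863 J/s.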